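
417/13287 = 139/4429 = 0.03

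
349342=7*49906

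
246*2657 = 653622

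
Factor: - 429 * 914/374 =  - 3^1*13^1 *17^ ( - 1) * 457^1 = - 17823/17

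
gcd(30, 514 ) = 2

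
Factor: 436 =2^2*109^1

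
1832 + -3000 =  - 1168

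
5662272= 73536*77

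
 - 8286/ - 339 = 24+50/113 = 24.44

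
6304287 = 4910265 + 1394022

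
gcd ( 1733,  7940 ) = 1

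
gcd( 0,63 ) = 63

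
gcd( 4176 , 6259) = 1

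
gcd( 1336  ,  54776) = 1336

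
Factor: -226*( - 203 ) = 2^1*7^1 * 29^1 * 113^1  =  45878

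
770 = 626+144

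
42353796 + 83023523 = 125377319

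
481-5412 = -4931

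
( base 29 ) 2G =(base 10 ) 74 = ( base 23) 35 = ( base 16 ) 4A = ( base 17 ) 46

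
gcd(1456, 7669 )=1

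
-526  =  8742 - 9268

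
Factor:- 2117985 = - 3^1*5^1*141199^1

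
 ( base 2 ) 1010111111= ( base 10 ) 703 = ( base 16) 2bf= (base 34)kn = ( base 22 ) 19L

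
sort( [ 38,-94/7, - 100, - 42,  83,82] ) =[  -  100, - 42, - 94/7,38,  82, 83 ] 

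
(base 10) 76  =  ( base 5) 301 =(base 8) 114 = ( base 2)1001100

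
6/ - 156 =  - 1 + 25/26 = - 0.04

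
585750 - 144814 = 440936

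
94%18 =4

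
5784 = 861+4923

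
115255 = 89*1295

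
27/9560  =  27/9560 = 0.00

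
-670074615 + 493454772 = - 176619843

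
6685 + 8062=14747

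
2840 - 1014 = 1826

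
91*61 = 5551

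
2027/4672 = 2027/4672 = 0.43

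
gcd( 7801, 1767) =1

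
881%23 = 7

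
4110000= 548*7500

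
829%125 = 79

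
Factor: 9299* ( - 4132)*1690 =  - 2^3*5^1*13^2*17^1*547^1*1033^1  =  -64935660920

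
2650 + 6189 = 8839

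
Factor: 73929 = 3^1* 19^1*1297^1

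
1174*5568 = 6536832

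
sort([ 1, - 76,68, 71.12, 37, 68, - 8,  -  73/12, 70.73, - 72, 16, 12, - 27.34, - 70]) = [  -  76, - 72,  -  70, - 27.34, - 8, - 73/12, 1,12,16,37, 68, 68, 70.73,71.12]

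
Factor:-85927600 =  - 2^4*5^2*11^1*59^1 * 331^1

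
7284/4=1821 =1821.00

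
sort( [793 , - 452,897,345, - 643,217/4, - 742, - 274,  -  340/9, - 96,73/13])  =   [ - 742,-643, - 452, - 274, - 96, - 340/9, 73/13 , 217/4,345,793 , 897]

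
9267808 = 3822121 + 5445687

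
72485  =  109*665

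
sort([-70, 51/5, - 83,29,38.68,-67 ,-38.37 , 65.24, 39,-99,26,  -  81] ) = [  -  99, - 83, - 81, - 70, - 67, - 38.37, 51/5,  26, 29,  38.68,39,  65.24 ] 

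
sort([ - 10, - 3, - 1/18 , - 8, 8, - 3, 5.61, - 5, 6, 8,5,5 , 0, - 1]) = [ - 10,-8, - 5, - 3, - 3, - 1, - 1/18, 0,5, 5,  5.61, 6, 8,  8] 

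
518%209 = 100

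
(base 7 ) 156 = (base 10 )90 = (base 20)4A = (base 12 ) 76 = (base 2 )1011010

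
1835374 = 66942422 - 65107048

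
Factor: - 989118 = -2^1 * 3^3*13^1 * 1409^1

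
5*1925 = 9625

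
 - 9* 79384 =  - 714456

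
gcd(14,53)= 1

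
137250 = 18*7625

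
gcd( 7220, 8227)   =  19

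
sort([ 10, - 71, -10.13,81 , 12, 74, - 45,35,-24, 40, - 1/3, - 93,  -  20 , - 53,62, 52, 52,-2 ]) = [-93, - 71,-53,-45,-24, - 20, - 10.13, - 2, - 1/3,10, 12,35,40,52,52, 62,74, 81]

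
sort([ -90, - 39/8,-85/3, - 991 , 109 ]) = [-991, - 90,  -  85/3, - 39/8,109 ] 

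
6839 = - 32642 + 39481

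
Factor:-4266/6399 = - 2/3 =-  2^1 * 3^(-1 ) 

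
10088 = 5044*2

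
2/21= 2/21 = 0.10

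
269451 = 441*611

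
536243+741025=1277268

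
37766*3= 113298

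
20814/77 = 20814/77 = 270.31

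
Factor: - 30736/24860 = -68/55 = - 2^2*5^ ( - 1)*11^( - 1)*17^1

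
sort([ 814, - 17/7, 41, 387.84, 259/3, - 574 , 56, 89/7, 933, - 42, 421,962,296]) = [ - 574, - 42, - 17/7, 89/7 , 41, 56,259/3, 296, 387.84,  421,814,933 , 962]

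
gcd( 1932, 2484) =276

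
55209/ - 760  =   -73 + 271/760 =- 72.64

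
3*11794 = 35382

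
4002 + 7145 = 11147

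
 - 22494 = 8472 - 30966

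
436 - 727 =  - 291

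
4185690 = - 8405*( - 498 ) 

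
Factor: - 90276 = - 2^2*3^1*7523^1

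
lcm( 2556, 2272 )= 20448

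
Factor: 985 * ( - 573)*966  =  -2^1* 3^2 * 5^1 * 7^1  *23^1*191^1*197^1  =  - 545215230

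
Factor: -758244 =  - 2^2*3^1 *179^1*353^1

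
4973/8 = 4973/8 = 621.62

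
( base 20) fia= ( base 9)8657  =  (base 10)6370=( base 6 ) 45254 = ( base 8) 14342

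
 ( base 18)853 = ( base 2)101001111101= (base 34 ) 2ax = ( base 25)47a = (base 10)2685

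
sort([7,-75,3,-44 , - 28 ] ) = [ - 75, -44, - 28,3,7] 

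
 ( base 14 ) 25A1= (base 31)6r6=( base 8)14721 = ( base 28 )8C1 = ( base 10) 6609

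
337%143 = 51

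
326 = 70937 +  - 70611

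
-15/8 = -15/8=-1.88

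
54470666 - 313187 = 54157479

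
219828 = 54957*4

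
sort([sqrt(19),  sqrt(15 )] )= [sqrt(15),sqrt(19 )] 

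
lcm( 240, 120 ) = 240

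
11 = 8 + 3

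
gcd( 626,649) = 1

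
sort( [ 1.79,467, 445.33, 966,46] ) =[ 1.79 , 46,  445.33,467 , 966] 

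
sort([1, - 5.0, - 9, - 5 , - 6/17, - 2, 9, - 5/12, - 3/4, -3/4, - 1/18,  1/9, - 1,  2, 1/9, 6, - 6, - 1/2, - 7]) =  [ - 9, - 7, -6, - 5.0,-5,-2, - 1, - 3/4, - 3/4, - 1/2,-5/12, - 6/17,  -  1/18 , 1/9, 1/9,1, 2, 6, 9]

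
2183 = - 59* ( - 37)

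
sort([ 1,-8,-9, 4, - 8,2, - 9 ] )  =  [-9,-9,-8,-8,1,2,4]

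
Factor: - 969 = -3^1*17^1*19^1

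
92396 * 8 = 739168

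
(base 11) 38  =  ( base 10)41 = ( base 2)101001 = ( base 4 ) 221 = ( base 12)35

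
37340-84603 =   -  47263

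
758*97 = 73526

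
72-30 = 42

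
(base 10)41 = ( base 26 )1F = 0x29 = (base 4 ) 221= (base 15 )2B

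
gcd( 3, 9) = 3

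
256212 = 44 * 5823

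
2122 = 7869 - 5747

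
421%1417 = 421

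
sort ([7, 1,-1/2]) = [-1/2, 1, 7] 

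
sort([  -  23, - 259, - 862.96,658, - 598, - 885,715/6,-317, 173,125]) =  [ - 885, - 862.96, - 598, - 317, -259, - 23, 715/6, 125, 173 , 658]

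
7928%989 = 16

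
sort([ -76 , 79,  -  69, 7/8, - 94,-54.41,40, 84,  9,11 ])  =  [ - 94, - 76,-69, - 54.41,7/8, 9, 11,  40,  79,84]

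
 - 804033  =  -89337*9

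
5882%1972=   1938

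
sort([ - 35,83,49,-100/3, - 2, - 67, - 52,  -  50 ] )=[  -  67, - 52,-50, - 35, - 100/3, - 2,49,83] 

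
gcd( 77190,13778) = 166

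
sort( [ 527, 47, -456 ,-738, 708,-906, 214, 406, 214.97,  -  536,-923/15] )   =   [  -  906,-738, - 536, - 456, - 923/15, 47,214,  214.97, 406,527,708]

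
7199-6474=725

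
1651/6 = 275+1/6  =  275.17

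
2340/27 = 86 + 2/3 = 86.67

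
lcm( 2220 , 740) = 2220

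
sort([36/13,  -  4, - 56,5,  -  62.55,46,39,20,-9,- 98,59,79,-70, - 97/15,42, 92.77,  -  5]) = [-98, - 70, - 62.55, - 56, - 9 , - 97/15, - 5, - 4,36/13,5,20,  39,42, 46, 59, 79,92.77 ] 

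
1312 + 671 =1983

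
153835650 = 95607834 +58227816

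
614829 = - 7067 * ( -87)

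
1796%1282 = 514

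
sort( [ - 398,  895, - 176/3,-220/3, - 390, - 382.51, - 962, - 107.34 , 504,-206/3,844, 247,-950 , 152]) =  [ - 962, - 950, - 398, - 390, - 382.51, - 107.34, - 220/3, - 206/3, - 176/3, 152, 247,504,844, 895 ] 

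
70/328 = 35/164=0.21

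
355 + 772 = 1127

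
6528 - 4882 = 1646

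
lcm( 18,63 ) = 126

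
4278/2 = 2139 = 2139.00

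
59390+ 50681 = 110071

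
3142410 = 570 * 5513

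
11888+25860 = 37748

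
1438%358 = 6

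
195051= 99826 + 95225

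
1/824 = 1/824 = 0.00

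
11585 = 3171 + 8414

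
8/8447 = 8/8447 = 0.00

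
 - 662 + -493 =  - 1155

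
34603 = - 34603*(  -  1)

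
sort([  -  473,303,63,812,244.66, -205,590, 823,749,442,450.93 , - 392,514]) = [ - 473 , - 392, - 205,63,244.66, 303, 442,450.93,514, 590,749,812,823 ]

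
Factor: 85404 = 2^2* 3^1 *11^1*647^1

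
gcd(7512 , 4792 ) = 8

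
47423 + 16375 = 63798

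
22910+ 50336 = 73246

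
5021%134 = 63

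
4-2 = 2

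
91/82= 91/82 = 1.11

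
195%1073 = 195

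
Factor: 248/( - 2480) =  - 2^( - 1)*5^( - 1) = - 1/10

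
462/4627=66/661 = 0.10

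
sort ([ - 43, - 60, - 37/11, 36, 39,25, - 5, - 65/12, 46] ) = [ - 60,  -  43, - 65/12, - 5, - 37/11,25, 36,39, 46 ]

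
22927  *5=114635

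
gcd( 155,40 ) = 5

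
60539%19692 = 1463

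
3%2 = 1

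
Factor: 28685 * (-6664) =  - 2^3*5^1*7^2*17^1*5737^1 = - 191156840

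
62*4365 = 270630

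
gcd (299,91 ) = 13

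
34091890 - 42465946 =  - 8374056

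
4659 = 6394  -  1735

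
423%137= 12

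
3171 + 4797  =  7968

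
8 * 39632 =317056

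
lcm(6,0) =0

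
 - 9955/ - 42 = 237 +1/42 = 237.02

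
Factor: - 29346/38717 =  - 2^1*3^1*7^ ( - 1 )*67^1*73^1*5531^(- 1) 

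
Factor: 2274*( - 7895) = - 2^1*3^1 * 5^1*379^1*1579^1  =  - 17953230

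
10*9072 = 90720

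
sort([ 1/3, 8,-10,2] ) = [ - 10, 1/3 , 2,8 ] 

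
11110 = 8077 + 3033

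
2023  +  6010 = 8033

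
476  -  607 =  - 131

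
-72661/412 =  -72661/412 = -176.36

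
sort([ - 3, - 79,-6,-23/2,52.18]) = [ - 79, - 23/2, - 6, - 3,  52.18]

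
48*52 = 2496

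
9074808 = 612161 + 8462647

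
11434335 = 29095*393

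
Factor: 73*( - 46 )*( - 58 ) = 2^2*23^1 *29^1*73^1= 194764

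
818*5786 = 4732948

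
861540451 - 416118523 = 445421928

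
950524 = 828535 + 121989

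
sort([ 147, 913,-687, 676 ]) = [ - 687, 147, 676 , 913]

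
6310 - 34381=-28071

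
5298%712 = 314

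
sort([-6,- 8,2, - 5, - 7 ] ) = [ - 8, - 7, - 6,-5, 2 ] 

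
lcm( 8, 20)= 40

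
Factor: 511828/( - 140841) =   -  2^2*3^( - 2 ) *199^1 * 643^1*  15649^( - 1)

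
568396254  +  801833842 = 1370230096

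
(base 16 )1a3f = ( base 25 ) aij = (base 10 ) 6719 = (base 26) 9ob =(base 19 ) IBC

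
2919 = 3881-962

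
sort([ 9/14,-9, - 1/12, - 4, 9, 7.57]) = [ - 9, - 4, - 1/12,9/14, 7.57, 9 ]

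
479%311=168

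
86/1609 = 86/1609 = 0.05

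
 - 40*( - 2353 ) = 94120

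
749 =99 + 650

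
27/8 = 3+ 3/8 = 3.38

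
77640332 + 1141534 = 78781866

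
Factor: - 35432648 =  - 2^3*839^1 * 5279^1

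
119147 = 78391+40756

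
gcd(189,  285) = 3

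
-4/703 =  -  4/703 = - 0.01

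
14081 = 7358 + 6723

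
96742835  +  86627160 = 183369995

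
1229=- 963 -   -  2192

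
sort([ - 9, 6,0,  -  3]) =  [ - 9, -3, 0,  6]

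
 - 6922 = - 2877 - 4045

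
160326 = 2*80163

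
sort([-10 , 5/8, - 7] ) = [ - 10, - 7,5/8 ] 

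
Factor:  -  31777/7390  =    -  43/10  =  -  2^( - 1 )*5^(  -  1)*43^1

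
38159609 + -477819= 37681790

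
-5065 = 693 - 5758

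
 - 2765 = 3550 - 6315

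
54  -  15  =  39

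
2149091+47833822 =49982913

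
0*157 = 0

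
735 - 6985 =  - 6250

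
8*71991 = 575928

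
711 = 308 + 403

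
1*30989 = 30989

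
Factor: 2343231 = 3^2 * 11^1*23669^1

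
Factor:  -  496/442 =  - 2^3*13^( - 1)*17^( - 1)*31^1 = -  248/221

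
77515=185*419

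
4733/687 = 6+611/687= 6.89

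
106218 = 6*17703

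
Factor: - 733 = -733^1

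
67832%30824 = 6184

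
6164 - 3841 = 2323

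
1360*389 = 529040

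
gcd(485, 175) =5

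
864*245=211680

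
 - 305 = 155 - 460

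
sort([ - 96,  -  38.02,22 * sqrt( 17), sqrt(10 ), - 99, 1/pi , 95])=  [ - 99,-96, - 38.02,1/pi , sqrt(10 ),22*sqrt( 17),  95 ]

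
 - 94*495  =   - 46530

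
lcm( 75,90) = 450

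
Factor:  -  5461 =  - 43^1*127^1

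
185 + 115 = 300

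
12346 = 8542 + 3804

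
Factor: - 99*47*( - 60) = 279180 = 2^2*3^3*5^1*11^1 *47^1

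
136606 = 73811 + 62795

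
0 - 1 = -1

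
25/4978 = 25/4978 =0.01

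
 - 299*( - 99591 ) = 29777709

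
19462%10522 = 8940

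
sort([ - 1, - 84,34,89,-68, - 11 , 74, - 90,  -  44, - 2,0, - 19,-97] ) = [  -  97 ,  -  90,-84 , - 68, -44, - 19  , - 11, - 2, - 1,0,34, 74,89 ]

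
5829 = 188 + 5641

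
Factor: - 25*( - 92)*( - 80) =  - 184000 = - 2^6*5^3*23^1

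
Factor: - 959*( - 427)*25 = 10237325 = 5^2*7^2 * 61^1*137^1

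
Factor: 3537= 3^3 * 131^1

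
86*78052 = 6712472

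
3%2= 1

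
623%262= 99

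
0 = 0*(- 1300)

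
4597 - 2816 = 1781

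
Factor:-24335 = -5^1*31^1*157^1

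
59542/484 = 29771/242=   123.02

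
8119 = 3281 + 4838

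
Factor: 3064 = 2^3*383^1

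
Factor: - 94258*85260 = -2^3*3^1*5^1*7^2*29^1*47129^1 = - 8036437080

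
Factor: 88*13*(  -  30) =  - 2^4*3^1 * 5^1*11^1*13^1 =- 34320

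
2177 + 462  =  2639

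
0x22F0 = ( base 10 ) 8944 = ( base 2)10001011110000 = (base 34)7p2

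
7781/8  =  7781/8 = 972.62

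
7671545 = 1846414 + 5825131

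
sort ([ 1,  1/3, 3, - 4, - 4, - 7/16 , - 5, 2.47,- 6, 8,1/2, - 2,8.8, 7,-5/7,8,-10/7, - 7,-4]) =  [ - 7, - 6,-5, - 4, - 4, - 4, - 2, - 10/7, - 5/7, - 7/16,1/3, 1/2, 1,  2.47, 3, 7,8 , 8,  8.8]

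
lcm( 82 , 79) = 6478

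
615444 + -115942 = 499502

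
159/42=3 + 11/14 = 3.79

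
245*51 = 12495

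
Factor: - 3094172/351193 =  - 2^2 * 31^1*149^( - 1)  *2357^( - 1 ) * 24953^1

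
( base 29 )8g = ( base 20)c8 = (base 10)248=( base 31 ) 80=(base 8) 370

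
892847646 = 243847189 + 649000457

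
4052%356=136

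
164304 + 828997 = 993301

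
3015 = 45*67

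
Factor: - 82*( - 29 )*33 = 2^1*3^1*11^1*29^1*41^1 = 78474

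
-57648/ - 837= 68  +  244/279 = 68.87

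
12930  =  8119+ 4811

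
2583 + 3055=5638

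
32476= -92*( - 353) 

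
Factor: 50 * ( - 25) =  - 1250  =  - 2^1*5^4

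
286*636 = 181896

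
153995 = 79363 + 74632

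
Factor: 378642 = 2^1 * 3^1* 11^1 * 5737^1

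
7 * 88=616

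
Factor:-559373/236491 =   -  173^(-1)*397^1 * 1367^(-1)*1409^1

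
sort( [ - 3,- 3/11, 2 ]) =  [ - 3, - 3/11,2 ]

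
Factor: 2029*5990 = 12153710 = 2^1*5^1*599^1*2029^1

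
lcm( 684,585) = 44460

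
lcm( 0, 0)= 0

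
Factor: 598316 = 2^2*149579^1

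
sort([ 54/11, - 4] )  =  [  -  4 , 54/11 ] 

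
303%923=303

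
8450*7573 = 63991850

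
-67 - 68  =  -135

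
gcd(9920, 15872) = 1984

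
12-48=  -  36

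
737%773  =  737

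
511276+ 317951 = 829227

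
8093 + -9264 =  - 1171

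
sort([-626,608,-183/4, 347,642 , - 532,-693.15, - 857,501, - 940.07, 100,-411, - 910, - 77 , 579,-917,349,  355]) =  [-940.07, - 917,-910, - 857, - 693.15,-626, - 532,  -  411, - 77,-183/4, 100  ,  347,  349,355  ,  501 , 579,608,642] 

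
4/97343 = 4/97343   =  0.00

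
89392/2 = 44696 = 44696.00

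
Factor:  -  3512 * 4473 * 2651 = -2^3 * 3^2*7^1*11^1* 71^1*241^1  *  439^1 = - 41645025576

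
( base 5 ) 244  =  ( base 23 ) 35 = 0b1001010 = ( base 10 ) 74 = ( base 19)3h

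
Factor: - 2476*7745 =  - 19176620 = - 2^2 * 5^1*619^1*1549^1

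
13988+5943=19931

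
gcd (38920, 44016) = 56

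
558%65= 38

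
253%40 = 13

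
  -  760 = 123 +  -883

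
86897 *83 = 7212451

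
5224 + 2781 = 8005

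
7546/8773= 7546/8773=0.86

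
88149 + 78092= 166241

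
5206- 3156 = 2050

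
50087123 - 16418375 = 33668748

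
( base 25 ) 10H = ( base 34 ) IU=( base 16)282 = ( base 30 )LC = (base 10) 642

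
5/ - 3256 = -5/3256 = - 0.00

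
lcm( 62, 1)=62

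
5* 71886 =359430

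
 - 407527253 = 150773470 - 558300723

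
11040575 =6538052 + 4502523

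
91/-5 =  - 91/5 = - 18.20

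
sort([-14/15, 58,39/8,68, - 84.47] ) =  [ - 84.47, - 14/15,39/8,58,68] 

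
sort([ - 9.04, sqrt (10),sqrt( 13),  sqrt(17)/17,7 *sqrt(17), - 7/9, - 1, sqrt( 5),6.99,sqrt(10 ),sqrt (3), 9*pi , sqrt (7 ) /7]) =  [ - 9.04, - 1, - 7/9,sqrt(17 )/17, sqrt(7 )/7, sqrt( 3), sqrt(5),sqrt(10), sqrt( 10) , sqrt(13 ),6.99, 9*pi,  7*sqrt(17 )]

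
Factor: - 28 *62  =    -  1736 = -2^3 * 7^1 * 31^1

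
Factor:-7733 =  - 11^1*19^1*37^1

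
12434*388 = 4824392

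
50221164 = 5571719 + 44649445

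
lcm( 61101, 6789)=61101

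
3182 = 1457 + 1725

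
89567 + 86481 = 176048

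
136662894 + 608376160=745039054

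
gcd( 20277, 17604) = 27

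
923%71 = 0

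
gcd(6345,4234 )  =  1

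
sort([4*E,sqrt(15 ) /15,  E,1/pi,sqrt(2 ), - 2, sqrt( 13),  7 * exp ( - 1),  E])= [- 2,  sqrt( 15 )/15,1/pi,  sqrt(2 ),7 * exp( - 1 ),E,E,sqrt( 13), 4*E]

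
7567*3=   22701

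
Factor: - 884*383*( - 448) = 2^8*7^1 * 13^1*17^1*383^1 = 151680256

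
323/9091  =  323/9091 = 0.04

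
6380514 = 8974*711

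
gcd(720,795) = 15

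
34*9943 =338062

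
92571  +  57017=149588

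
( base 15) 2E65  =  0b10011100001011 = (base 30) B35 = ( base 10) 9995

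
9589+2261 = 11850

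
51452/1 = 51452 = 51452.00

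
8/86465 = 8/86465 = 0.00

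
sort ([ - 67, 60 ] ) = [ - 67,  60]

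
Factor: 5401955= 5^1*13^1*41^1*2027^1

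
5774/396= 2887/198 = 14.58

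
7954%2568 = 250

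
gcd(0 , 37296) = 37296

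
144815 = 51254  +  93561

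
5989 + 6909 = 12898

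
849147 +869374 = 1718521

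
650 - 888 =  - 238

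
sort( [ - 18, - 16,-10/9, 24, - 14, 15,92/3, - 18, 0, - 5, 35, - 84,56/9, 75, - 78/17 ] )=[  -  84,-18, -18, - 16, - 14,-5, - 78/17, - 10/9 , 0,  56/9, 15, 24, 92/3,35, 75] 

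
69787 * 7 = 488509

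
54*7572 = 408888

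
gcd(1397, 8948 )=1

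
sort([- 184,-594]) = [ - 594 ,  -  184] 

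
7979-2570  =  5409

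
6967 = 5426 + 1541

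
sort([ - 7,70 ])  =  [ -7,70]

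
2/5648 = 1/2824 = 0.00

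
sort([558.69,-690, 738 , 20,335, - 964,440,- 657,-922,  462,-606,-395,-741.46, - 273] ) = [-964, - 922, - 741.46, - 690 ,-657, - 606,-395, - 273, 20, 335,440,462,558.69,738 ] 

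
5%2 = 1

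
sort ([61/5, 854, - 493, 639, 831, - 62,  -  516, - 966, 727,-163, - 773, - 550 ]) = [ - 966,  -  773,-550,-516,- 493, - 163, - 62, 61/5,639,727,831,854] 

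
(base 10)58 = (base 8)72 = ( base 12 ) 4A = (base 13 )46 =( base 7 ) 112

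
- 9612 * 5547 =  - 53317764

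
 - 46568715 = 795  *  ( - 58577) 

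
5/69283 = 5/69283   =  0.00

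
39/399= 13/133 = 0.10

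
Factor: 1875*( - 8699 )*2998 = - 2^1*3^1*5^4*1499^1*8699^1 = -  48899253750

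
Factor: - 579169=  - 103^1*5623^1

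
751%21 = 16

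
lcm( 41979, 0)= 0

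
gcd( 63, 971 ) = 1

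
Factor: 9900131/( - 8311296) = - 2^ ( - 9)*3^ ( - 1 )*7^( - 1)*163^1 *773^( - 1 )*60737^1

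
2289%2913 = 2289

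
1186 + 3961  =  5147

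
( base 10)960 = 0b1111000000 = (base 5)12320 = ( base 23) 1IH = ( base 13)58B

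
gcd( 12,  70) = 2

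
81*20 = 1620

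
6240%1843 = 711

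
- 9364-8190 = -17554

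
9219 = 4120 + 5099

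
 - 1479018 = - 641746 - 837272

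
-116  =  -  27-89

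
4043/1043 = 3 + 914/1043 =3.88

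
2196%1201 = 995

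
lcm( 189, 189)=189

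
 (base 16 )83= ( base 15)8b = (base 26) 51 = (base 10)131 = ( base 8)203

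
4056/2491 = 1 + 1565/2491 = 1.63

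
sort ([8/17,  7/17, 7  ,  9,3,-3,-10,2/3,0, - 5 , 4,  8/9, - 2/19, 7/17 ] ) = [ - 10, - 5, - 3, - 2/19,0,  7/17, 7/17,8/17,  2/3,  8/9,3, 4, 7 , 9]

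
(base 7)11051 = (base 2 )101011011100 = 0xADC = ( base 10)2780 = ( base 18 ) 8a8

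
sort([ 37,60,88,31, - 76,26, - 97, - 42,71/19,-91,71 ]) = [- 97, - 91,-76, - 42,71/19, 26,31,37,60,71, 88]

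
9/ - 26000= -1+25991/26000 = - 0.00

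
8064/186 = 43 + 11/31  =  43.35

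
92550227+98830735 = 191380962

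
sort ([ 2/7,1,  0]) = [ 0,2/7,  1]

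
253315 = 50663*5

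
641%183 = 92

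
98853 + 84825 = 183678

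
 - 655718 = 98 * (- 6691 ) 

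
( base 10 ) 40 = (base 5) 130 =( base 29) 1B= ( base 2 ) 101000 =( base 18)24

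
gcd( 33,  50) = 1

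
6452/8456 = 1613/2114 = 0.76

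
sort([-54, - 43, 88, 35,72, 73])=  [ - 54,-43, 35, 72, 73, 88] 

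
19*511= 9709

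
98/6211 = 98/6211 = 0.02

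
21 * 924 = 19404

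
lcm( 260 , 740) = 9620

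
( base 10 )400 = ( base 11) 334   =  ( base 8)620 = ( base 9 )484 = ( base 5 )3100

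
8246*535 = 4411610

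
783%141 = 78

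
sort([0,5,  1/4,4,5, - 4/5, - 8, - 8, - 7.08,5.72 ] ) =[ - 8, - 8, -7.08, - 4/5, 0, 1/4,4, 5,5, 5.72] 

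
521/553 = 521/553 = 0.94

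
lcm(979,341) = 30349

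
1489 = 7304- 5815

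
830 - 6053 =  - 5223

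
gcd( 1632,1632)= 1632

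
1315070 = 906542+408528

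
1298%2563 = 1298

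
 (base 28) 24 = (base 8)74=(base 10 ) 60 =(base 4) 330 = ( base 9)66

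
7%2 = 1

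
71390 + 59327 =130717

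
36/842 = 18/421=0.04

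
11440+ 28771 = 40211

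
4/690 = 2/345 = 0.01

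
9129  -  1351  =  7778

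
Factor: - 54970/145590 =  - 239/633 = - 3^( - 1)*211^(-1 )*239^1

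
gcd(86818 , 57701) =1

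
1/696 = 1/696 = 0.00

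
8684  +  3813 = 12497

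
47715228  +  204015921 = 251731149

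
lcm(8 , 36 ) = 72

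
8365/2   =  4182 + 1/2= 4182.50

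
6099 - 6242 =- 143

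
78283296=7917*9888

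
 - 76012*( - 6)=456072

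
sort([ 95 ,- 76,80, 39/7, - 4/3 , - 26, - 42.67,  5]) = [ - 76, - 42.67 , - 26, - 4/3, 5, 39/7, 80, 95]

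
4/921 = 4/921 = 0.00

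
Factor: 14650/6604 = 7325/3302 =2^(-1 )*5^2*13^( - 1)*127^(- 1 )*293^1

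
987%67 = 49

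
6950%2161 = 467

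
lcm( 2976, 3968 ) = 11904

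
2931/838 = 2931/838 = 3.50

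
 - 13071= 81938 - 95009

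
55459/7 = 55459/7 = 7922.71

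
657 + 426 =1083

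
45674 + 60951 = 106625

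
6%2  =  0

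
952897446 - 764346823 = 188550623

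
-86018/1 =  - 86018 = -  86018.00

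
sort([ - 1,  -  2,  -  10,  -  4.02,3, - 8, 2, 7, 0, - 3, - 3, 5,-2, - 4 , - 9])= [ - 10, - 9,-8, - 4.02, - 4, - 3, - 3, - 2 , - 2, - 1,0  ,  2, 3 , 5,  7 ]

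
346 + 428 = 774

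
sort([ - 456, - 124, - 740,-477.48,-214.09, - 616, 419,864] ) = [ - 740, - 616, - 477.48, - 456, - 214.09, - 124,419,864]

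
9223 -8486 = 737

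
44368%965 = 943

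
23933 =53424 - 29491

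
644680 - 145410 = 499270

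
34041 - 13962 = 20079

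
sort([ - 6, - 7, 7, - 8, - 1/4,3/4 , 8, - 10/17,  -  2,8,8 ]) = [ - 8, - 7,- 6, - 2, - 10/17, - 1/4,3/4 , 7,8,  8,8]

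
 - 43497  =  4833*( - 9)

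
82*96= 7872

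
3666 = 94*39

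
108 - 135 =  - 27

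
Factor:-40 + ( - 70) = - 2^1  *  5^1*11^1 = -110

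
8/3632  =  1/454 =0.00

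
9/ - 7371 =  - 1 + 818/819 = - 0.00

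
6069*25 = 151725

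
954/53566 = 477/26783 = 0.02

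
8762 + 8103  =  16865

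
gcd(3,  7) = 1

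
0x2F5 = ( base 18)261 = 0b1011110101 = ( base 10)757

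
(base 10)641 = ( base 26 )oh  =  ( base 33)JE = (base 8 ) 1201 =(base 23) 14k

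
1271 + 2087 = 3358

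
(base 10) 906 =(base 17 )325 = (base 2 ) 1110001010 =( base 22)1J4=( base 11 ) 754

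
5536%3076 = 2460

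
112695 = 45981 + 66714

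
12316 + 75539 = 87855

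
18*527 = 9486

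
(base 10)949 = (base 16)3B5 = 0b1110110101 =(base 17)34e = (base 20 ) 279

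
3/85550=3/85550= 0.00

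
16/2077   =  16/2077 = 0.01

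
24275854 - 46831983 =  - 22556129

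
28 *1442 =40376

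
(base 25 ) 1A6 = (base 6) 4025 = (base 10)881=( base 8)1561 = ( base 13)52a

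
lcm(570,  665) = 3990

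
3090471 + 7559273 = 10649744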